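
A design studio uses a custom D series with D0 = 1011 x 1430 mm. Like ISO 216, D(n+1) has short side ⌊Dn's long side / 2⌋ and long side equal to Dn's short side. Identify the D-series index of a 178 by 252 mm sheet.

D5

D0: 1011 × 1430 mm
D1: 715 × 1011 mm
D2: 505 × 715 mm
D3: 357 × 505 mm
D4: 252 × 357 mm
D5: 178 × 252 mm
D6: 126 × 178 mm
→ matches D5.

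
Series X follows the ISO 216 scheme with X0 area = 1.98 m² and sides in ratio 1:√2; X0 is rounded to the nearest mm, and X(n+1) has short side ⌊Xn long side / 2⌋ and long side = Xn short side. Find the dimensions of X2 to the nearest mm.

Let X0's short side be w mm. w · w√2 = 1.98 m² = 1,980,000 mm², so w ≈ 1183.2 mm and w√2 ≈ 1673.4 mm → X0 = 1183 × 1673 mm.
X1: ⌊1673/2⌋ × 1183 = 836 × 1183 mm
X2: ⌊1183/2⌋ × 836 = 591 × 836 mm

591 × 836 mm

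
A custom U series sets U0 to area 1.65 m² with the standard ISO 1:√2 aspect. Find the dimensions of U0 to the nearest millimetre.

1080 × 1528 mm

Let the short side be w mm. Then w · w√2 = 1.65 m² = 1,650,000 mm².
w² = 1,650,000/√2, so w ≈ 1080.2 mm; long side = w√2 ≈ 1527.6 mm.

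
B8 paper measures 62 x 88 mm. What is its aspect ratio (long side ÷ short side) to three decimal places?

1.419

88 / 62 = 1.419
ISO 216 targets √2 ≈ 1.414; the +0.005 deviation is from mm rounding.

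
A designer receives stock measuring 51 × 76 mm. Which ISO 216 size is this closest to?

A8 (52 × 74 mm)

Aspect ratio 76/51 ≈ 1.490 (ISO target is √2 ≈ 1.414).
In the A-series (A0 area = 1 m²): A8 = 52 × 74 mm.
Off by 3 mm total — nearest standard size.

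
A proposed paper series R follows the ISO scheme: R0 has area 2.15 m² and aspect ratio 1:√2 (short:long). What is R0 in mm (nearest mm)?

Let the short side be w mm. Then w · w√2 = 2.15 m² = 2,150,000 mm².
w² = 2,150,000/√2, so w ≈ 1233.0 mm; long side = w√2 ≈ 1743.7 mm.

1233 × 1744 mm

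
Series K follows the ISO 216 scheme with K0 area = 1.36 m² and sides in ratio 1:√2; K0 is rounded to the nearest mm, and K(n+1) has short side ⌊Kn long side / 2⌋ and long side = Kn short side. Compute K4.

Let K0's short side be w mm. w · w√2 = 1.36 m² = 1,360,000 mm², so w ≈ 980.6 mm and w√2 ≈ 1386.8 mm → K0 = 981 × 1387 mm.
K1: ⌊1387/2⌋ × 981 = 693 × 981 mm
K2: ⌊981/2⌋ × 693 = 490 × 693 mm
K3: ⌊693/2⌋ × 490 = 346 × 490 mm
K4: ⌊490/2⌋ × 346 = 245 × 346 mm

245 × 346 mm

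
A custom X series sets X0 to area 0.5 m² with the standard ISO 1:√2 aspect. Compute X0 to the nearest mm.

595 × 841 mm

Let the short side be w mm. Then w · w√2 = 0.5 m² = 500,000 mm².
w² = 500,000/√2, so w ≈ 594.6 mm; long side = w√2 ≈ 840.9 mm.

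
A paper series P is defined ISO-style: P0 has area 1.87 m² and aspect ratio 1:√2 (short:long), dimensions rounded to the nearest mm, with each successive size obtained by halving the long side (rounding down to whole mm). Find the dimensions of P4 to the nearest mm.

Let P0's short side be w mm. w · w√2 = 1.87 m² = 1,870,000 mm², so w ≈ 1149.9 mm and w√2 ≈ 1626.2 mm → P0 = 1150 × 1626 mm.
P1: ⌊1626/2⌋ × 1150 = 813 × 1150 mm
P2: ⌊1150/2⌋ × 813 = 575 × 813 mm
P3: ⌊813/2⌋ × 575 = 406 × 575 mm
P4: ⌊575/2⌋ × 406 = 287 × 406 mm

287 × 406 mm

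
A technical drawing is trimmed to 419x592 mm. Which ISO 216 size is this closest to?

A2 (420 × 594 mm)

Aspect ratio 592/419 ≈ 1.413 — close to the ISO √2 ≈ 1.414.
In the A-series (A0 area = 1 m²): A2 = 420 × 594 mm.
Off by 3 mm total — nearest standard size.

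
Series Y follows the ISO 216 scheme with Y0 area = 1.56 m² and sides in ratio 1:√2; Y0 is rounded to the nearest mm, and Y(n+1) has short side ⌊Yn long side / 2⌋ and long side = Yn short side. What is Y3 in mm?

371 × 525 mm

Let Y0's short side be w mm. w · w√2 = 1.56 m² = 1,560,000 mm², so w ≈ 1050.3 mm and w√2 ≈ 1485.3 mm → Y0 = 1050 × 1485 mm.
Y1: ⌊1485/2⌋ × 1050 = 742 × 1050 mm
Y2: ⌊1050/2⌋ × 742 = 525 × 742 mm
Y3: ⌊742/2⌋ × 525 = 371 × 525 mm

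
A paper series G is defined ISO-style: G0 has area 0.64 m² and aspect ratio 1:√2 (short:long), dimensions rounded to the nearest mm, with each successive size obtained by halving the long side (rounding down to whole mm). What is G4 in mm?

168 × 237 mm

Let G0's short side be w mm. w · w√2 = 0.64 m² = 640,000 mm², so w ≈ 672.7 mm and w√2 ≈ 951.4 mm → G0 = 673 × 951 mm.
G1: ⌊951/2⌋ × 673 = 475 × 673 mm
G2: ⌊673/2⌋ × 475 = 336 × 475 mm
G3: ⌊475/2⌋ × 336 = 237 × 336 mm
G4: ⌊336/2⌋ × 237 = 168 × 237 mm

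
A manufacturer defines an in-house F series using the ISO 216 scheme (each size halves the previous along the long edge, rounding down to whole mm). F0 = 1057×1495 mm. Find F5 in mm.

186 × 264 mm

F1: ⌊1495/2⌋ × 1057 = 747 × 1057 mm
F2: ⌊1057/2⌋ × 747 = 528 × 747 mm
F3: ⌊747/2⌋ × 528 = 373 × 528 mm
F4: ⌊528/2⌋ × 373 = 264 × 373 mm
F5: ⌊373/2⌋ × 264 = 186 × 264 mm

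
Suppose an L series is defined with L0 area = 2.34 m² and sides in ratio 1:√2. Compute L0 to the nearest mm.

Let the short side be w mm. Then w · w√2 = 2.34 m² = 2,340,000 mm².
w² = 2,340,000/√2, so w ≈ 1286.3 mm; long side = w√2 ≈ 1819.1 mm.

1286 × 1819 mm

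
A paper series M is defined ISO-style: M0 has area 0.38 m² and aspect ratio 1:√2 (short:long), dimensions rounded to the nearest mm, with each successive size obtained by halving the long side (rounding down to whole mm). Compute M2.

Let M0's short side be w mm. w · w√2 = 0.38 m² = 380,000 mm², so w ≈ 518.4 mm and w√2 ≈ 733.1 mm → M0 = 518 × 733 mm.
M1: ⌊733/2⌋ × 518 = 366 × 518 mm
M2: ⌊518/2⌋ × 366 = 259 × 366 mm

259 × 366 mm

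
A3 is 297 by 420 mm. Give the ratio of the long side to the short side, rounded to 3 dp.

420 / 297 = 1.414
Matches √2 ≈ 1.414 — the ISO 216 defining ratio.

1.414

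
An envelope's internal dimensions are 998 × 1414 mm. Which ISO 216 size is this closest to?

B0 (1000 × 1414 mm)

Aspect ratio 1414/998 ≈ 1.417 — close to the ISO √2 ≈ 1.414.
In the B-series (B0 = 1000 × 1414 mm): B0 = 1000 × 1414 mm.
Off by 2 mm total — nearest standard size.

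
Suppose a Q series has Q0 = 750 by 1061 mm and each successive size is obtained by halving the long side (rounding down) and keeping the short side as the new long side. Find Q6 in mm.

Q1 = 530 × 750 mm (from Q0 by 1 halving).
Q2: ⌊750/2⌋ × 530 = 375 × 530 mm
Q3: ⌊530/2⌋ × 375 = 265 × 375 mm
Q4: ⌊375/2⌋ × 265 = 187 × 265 mm
Q5: ⌊265/2⌋ × 187 = 132 × 187 mm
Q6: ⌊187/2⌋ × 132 = 93 × 132 mm

93 × 132 mm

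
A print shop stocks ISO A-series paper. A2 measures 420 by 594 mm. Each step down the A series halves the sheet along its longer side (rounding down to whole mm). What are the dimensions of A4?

A3: ⌊594/2⌋ × 420 = 297 × 420 mm
A4: ⌊420/2⌋ × 297 = 210 × 297 mm

210 × 297 mm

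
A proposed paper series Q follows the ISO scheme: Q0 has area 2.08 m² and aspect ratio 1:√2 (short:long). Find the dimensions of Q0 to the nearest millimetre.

1213 × 1715 mm

Let the short side be w mm. Then w · w√2 = 2.08 m² = 2,080,000 mm².
w² = 2,080,000/√2, so w ≈ 1212.8 mm; long side = w√2 ≈ 1715.1 mm.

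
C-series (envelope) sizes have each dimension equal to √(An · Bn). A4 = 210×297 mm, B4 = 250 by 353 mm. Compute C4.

229 × 324 mm

Short side: √(210 · 250) = √52500 ≈ 229.1 → 229 mm
Long side: √(297 · 353) = √104841 ≈ 323.8 → 324 mm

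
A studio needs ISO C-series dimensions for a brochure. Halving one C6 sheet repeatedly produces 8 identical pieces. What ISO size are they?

8 = 2^3, so 3 halving steps.
C6 → C7 → … → C9 after 3 steps.

C9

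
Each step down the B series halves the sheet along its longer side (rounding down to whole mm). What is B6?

125 × 176 mm

B0 = 1000 × 1414 mm (B0 has a 1000 mm short side, aspect 1:√2).
B1: ⌊1414/2⌋ × 1000 = 707 × 1000 mm
B2: ⌊1000/2⌋ × 707 = 500 × 707 mm
B3: ⌊707/2⌋ × 500 = 353 × 500 mm
B4: ⌊500/2⌋ × 353 = 250 × 353 mm
B5: ⌊353/2⌋ × 250 = 176 × 250 mm
B6: ⌊250/2⌋ × 176 = 125 × 176 mm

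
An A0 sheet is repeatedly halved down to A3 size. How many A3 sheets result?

Each ISO step halves the sheet: 1 × A0 → 2 × A1 → 4 × A2 → 8 × A3
From A0 to A3 is 3 halving steps: 2^3 = 8.

8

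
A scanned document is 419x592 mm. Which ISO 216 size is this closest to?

A2 (420 × 594 mm)

Aspect ratio 592/419 ≈ 1.413 — close to the ISO √2 ≈ 1.414.
In the A-series (A0 area = 1 m²): A2 = 420 × 594 mm.
Off by 3 mm total — nearest standard size.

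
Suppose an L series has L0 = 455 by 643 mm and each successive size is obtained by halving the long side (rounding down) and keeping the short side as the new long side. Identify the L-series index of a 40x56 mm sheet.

L7

L0: 455 × 643 mm
L1: 321 × 455 mm
L2: 227 × 321 mm
L3: 160 × 227 mm
L4: 113 × 160 mm
L5: 80 × 113 mm
L6: 56 × 80 mm
L7: 40 × 56 mm
L8: 28 × 40 mm
→ matches L7.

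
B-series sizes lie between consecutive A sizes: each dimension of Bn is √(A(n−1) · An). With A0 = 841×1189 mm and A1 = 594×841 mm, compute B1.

Short side: √(841 · 594) = √499554 ≈ 706.8 → 707 mm
Long side: √(1189 · 841) = √999949 ≈ 1000.0 → 1000 mm

707 × 1000 mm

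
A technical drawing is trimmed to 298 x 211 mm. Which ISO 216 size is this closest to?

Aspect ratio 298/211 ≈ 1.412 — close to the ISO √2 ≈ 1.414.
In the A-series (A0 area = 1 m²): A4 = 210 × 297 mm.
Off by 2 mm total — nearest standard size.

A4 (210 × 297 mm)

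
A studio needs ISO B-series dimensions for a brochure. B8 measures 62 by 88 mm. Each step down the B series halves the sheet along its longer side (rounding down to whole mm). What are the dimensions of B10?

31 × 44 mm

B9: ⌊88/2⌋ × 62 = 44 × 62 mm
B10: ⌊62/2⌋ × 44 = 31 × 44 mm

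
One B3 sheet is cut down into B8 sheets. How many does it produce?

B3 = 353 × 500 mm; B8 = 62 × 88 mm.
Each halving step doubles the count; 5 steps from B3 to B8.
2^5 = 32.

32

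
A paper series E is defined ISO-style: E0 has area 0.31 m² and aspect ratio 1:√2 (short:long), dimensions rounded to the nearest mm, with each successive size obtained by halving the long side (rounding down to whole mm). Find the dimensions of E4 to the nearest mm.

Let E0's short side be w mm. w · w√2 = 0.31 m² = 310,000 mm², so w ≈ 468.2 mm and w√2 ≈ 662.1 mm → E0 = 468 × 662 mm.
E1: ⌊662/2⌋ × 468 = 331 × 468 mm
E2: ⌊468/2⌋ × 331 = 234 × 331 mm
E3: ⌊331/2⌋ × 234 = 165 × 234 mm
E4: ⌊234/2⌋ × 165 = 117 × 165 mm

117 × 165 mm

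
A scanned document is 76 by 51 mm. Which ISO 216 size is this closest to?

Aspect ratio 76/51 ≈ 1.490 (ISO target is √2 ≈ 1.414).
In the A-series (A0 area = 1 m²): A8 = 52 × 74 mm.
Off by 3 mm total — nearest standard size.

A8 (52 × 74 mm)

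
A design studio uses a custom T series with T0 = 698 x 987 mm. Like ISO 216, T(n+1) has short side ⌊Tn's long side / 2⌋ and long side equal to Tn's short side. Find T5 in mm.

T1: ⌊987/2⌋ × 698 = 493 × 698 mm
T2: ⌊698/2⌋ × 493 = 349 × 493 mm
T3: ⌊493/2⌋ × 349 = 246 × 349 mm
T4: ⌊349/2⌋ × 246 = 174 × 246 mm
T5: ⌊246/2⌋ × 174 = 123 × 174 mm

123 × 174 mm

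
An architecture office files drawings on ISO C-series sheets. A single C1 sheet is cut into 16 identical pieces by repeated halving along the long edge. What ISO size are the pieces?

C5

16 = 2^4, so 4 halving steps.
C1 → C2 → … → C5 after 4 steps.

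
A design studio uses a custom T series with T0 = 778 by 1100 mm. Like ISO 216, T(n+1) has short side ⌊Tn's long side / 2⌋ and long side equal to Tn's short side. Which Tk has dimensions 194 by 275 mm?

T0: 778 × 1100 mm
T1: 550 × 778 mm
T2: 389 × 550 mm
T3: 275 × 389 mm
T4: 194 × 275 mm
T5: 137 × 194 mm
→ matches T4.

T4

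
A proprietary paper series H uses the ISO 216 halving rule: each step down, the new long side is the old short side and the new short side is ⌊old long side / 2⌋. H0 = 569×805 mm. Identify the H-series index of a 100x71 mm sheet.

H0: 569 × 805 mm
H1: 402 × 569 mm
H2: 284 × 402 mm
H3: 201 × 284 mm
H4: 142 × 201 mm
H5: 100 × 142 mm
H6: 71 × 100 mm
H7: 50 × 71 mm
→ matches H6.

H6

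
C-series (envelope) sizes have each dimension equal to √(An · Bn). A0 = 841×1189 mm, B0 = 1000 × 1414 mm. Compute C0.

Short side: √(841 · 1000) = √841000 ≈ 917.1 → 917 mm
Long side: √(1189 · 1414) = √1681246 ≈ 1296.6 → 1297 mm

917 × 1297 mm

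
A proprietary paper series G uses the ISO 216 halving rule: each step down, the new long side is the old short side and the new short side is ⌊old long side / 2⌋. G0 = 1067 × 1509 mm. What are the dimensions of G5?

188 × 266 mm

G1: ⌊1509/2⌋ × 1067 = 754 × 1067 mm
G2: ⌊1067/2⌋ × 754 = 533 × 754 mm
G3: ⌊754/2⌋ × 533 = 377 × 533 mm
G4: ⌊533/2⌋ × 377 = 266 × 377 mm
G5: ⌊377/2⌋ × 266 = 188 × 266 mm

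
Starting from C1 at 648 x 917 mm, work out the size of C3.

324 × 458 mm

C2: ⌊917/2⌋ × 648 = 458 × 648 mm
C3: ⌊648/2⌋ × 458 = 324 × 458 mm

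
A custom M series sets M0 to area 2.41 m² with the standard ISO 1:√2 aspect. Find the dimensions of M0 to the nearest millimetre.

1305 × 1846 mm

Let the short side be w mm. Then w · w√2 = 2.41 m² = 2,410,000 mm².
w² = 2,410,000/√2, so w ≈ 1305.4 mm; long side = w√2 ≈ 1846.1 mm.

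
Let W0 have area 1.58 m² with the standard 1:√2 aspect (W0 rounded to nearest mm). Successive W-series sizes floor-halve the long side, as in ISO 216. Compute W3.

Let W0's short side be w mm. w · w√2 = 1.58 m² = 1,580,000 mm², so w ≈ 1057.0 mm and w√2 ≈ 1494.8 mm → W0 = 1057 × 1495 mm.
W1: ⌊1495/2⌋ × 1057 = 747 × 1057 mm
W2: ⌊1057/2⌋ × 747 = 528 × 747 mm
W3: ⌊747/2⌋ × 528 = 373 × 528 mm

373 × 528 mm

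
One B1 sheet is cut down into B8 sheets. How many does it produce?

128

Each ISO step halves the sheet: 1 × B1 → 2 × B2 → 4 × B3 → 8 × B4 → …
From B1 to B8 is 7 halving steps: 2^7 = 128.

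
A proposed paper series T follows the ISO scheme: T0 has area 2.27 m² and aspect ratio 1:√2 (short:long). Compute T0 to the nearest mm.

Let the short side be w mm. Then w · w√2 = 2.27 m² = 2,270,000 mm².
w² = 2,270,000/√2, so w ≈ 1266.9 mm; long side = w√2 ≈ 1791.7 mm.

1267 × 1792 mm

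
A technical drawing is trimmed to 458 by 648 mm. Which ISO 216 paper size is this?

C2 (458 × 648 mm)

Aspect ratio 648/458 ≈ 1.415 — close to the ISO √2 ≈ 1.414.
In the C-series (envelope sizes, between A and B): C2 = 458 × 648 mm.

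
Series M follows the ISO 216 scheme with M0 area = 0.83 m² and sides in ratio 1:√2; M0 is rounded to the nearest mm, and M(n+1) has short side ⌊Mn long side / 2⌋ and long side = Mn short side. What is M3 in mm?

270 × 383 mm

Let M0's short side be w mm. w · w√2 = 0.83 m² = 830,000 mm², so w ≈ 766.1 mm and w√2 ≈ 1083.4 mm → M0 = 766 × 1083 mm.
M1: ⌊1083/2⌋ × 766 = 541 × 766 mm
M2: ⌊766/2⌋ × 541 = 383 × 541 mm
M3: ⌊541/2⌋ × 383 = 270 × 383 mm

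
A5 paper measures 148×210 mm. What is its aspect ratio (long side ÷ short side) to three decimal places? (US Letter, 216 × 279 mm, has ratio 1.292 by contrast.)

1.419

210 / 148 = 1.419
ISO 216 targets √2 ≈ 1.414; the +0.005 deviation is from mm rounding.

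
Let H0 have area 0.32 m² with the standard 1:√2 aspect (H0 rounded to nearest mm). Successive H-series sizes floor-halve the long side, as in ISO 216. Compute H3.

168 × 238 mm

Let H0's short side be w mm. w · w√2 = 0.32 m² = 320,000 mm², so w ≈ 475.7 mm and w√2 ≈ 672.7 mm → H0 = 476 × 673 mm.
H1: ⌊673/2⌋ × 476 = 336 × 476 mm
H2: ⌊476/2⌋ × 336 = 238 × 336 mm
H3: ⌊336/2⌋ × 238 = 168 × 238 mm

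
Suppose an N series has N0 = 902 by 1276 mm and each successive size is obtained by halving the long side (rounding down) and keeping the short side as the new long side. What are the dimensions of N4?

225 × 319 mm

N1 = 638 × 902 mm (from N0 by 1 halving).
N2: ⌊902/2⌋ × 638 = 451 × 638 mm
N3: ⌊638/2⌋ × 451 = 319 × 451 mm
N4: ⌊451/2⌋ × 319 = 225 × 319 mm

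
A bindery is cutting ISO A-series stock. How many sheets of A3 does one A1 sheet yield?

A1 = 594 × 841 mm; A3 = 297 × 420 mm.
Each halving step doubles the count; 2 steps from A1 to A3.
2^2 = 4.

4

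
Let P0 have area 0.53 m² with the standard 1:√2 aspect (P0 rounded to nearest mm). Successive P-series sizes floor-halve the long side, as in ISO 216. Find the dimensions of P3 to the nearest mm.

216 × 306 mm

Let P0's short side be w mm. w · w√2 = 0.53 m² = 530,000 mm², so w ≈ 612.2 mm and w√2 ≈ 865.8 mm → P0 = 612 × 866 mm.
P1: ⌊866/2⌋ × 612 = 433 × 612 mm
P2: ⌊612/2⌋ × 433 = 306 × 433 mm
P3: ⌊433/2⌋ × 306 = 216 × 306 mm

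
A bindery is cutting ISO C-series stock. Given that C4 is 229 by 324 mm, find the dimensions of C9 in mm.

C5: ⌊324/2⌋ × 229 = 162 × 229 mm
C6: ⌊229/2⌋ × 162 = 114 × 162 mm
C7: ⌊162/2⌋ × 114 = 81 × 114 mm
C8: ⌊114/2⌋ × 81 = 57 × 81 mm
C9: ⌊81/2⌋ × 57 = 40 × 57 mm

40 × 57 mm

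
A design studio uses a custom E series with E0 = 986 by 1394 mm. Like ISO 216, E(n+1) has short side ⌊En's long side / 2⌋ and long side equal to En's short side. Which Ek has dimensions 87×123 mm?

E0: 986 × 1394 mm
E1: 697 × 986 mm
E2: 493 × 697 mm
E3: 348 × 493 mm
E4: 246 × 348 mm
E5: 174 × 246 mm
E6: 123 × 174 mm
E7: 87 × 123 mm
E8: 61 × 87 mm
→ matches E7.

E7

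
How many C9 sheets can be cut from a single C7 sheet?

Each ISO step halves the sheet: 1 × C7 → 2 × C8 → 4 × C9
From C7 to C9 is 2 halving steps: 2^2 = 4.

4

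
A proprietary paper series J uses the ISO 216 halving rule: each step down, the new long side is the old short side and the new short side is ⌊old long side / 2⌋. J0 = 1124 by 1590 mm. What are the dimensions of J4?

281 × 397 mm

J1: ⌊1590/2⌋ × 1124 = 795 × 1124 mm
J2: ⌊1124/2⌋ × 795 = 562 × 795 mm
J3: ⌊795/2⌋ × 562 = 397 × 562 mm
J4: ⌊562/2⌋ × 397 = 281 × 397 mm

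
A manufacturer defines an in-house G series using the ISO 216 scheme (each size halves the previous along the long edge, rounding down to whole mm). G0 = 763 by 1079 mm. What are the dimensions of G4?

G1: ⌊1079/2⌋ × 763 = 539 × 763 mm
G2: ⌊763/2⌋ × 539 = 381 × 539 mm
G3: ⌊539/2⌋ × 381 = 269 × 381 mm
G4: ⌊381/2⌋ × 269 = 190 × 269 mm

190 × 269 mm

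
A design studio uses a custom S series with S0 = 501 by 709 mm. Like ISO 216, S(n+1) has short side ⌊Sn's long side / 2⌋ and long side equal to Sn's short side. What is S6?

62 × 88 mm

S1: ⌊709/2⌋ × 501 = 354 × 501 mm
S2: ⌊501/2⌋ × 354 = 250 × 354 mm
S3: ⌊354/2⌋ × 250 = 177 × 250 mm
S4: ⌊250/2⌋ × 177 = 125 × 177 mm
S5: ⌊177/2⌋ × 125 = 88 × 125 mm
S6: ⌊125/2⌋ × 88 = 62 × 88 mm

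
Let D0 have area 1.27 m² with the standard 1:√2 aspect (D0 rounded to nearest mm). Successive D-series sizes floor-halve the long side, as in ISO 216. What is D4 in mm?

237 × 335 mm

Let D0's short side be w mm. w · w√2 = 1.27 m² = 1,270,000 mm², so w ≈ 947.6 mm and w√2 ≈ 1340.2 mm → D0 = 948 × 1340 mm.
D1: ⌊1340/2⌋ × 948 = 670 × 948 mm
D2: ⌊948/2⌋ × 670 = 474 × 670 mm
D3: ⌊670/2⌋ × 474 = 335 × 474 mm
D4: ⌊474/2⌋ × 335 = 237 × 335 mm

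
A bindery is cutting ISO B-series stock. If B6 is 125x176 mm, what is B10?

B7: ⌊176/2⌋ × 125 = 88 × 125 mm
B8: ⌊125/2⌋ × 88 = 62 × 88 mm
B9: ⌊88/2⌋ × 62 = 44 × 62 mm
B10: ⌊62/2⌋ × 44 = 31 × 44 mm

31 × 44 mm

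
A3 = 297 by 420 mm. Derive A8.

52 × 74 mm

A4: ⌊420/2⌋ × 297 = 210 × 297 mm
A5: ⌊297/2⌋ × 210 = 148 × 210 mm
A6: ⌊210/2⌋ × 148 = 105 × 148 mm
A7: ⌊148/2⌋ × 105 = 74 × 105 mm
A8: ⌊105/2⌋ × 74 = 52 × 74 mm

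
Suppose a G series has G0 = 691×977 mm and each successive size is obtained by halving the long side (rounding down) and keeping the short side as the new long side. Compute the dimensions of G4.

172 × 244 mm

G1 = 488 × 691 mm (from G0 by 1 halving).
G2: ⌊691/2⌋ × 488 = 345 × 488 mm
G3: ⌊488/2⌋ × 345 = 244 × 345 mm
G4: ⌊345/2⌋ × 244 = 172 × 244 mm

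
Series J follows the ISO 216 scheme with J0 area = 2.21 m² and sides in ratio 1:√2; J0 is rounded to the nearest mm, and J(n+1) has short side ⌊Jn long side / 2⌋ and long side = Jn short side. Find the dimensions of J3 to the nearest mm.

442 × 625 mm

Let J0's short side be w mm. w · w√2 = 2.21 m² = 2,210,000 mm², so w ≈ 1250.1 mm and w√2 ≈ 1767.9 mm → J0 = 1250 × 1768 mm.
J1: ⌊1768/2⌋ × 1250 = 884 × 1250 mm
J2: ⌊1250/2⌋ × 884 = 625 × 884 mm
J3: ⌊884/2⌋ × 625 = 442 × 625 mm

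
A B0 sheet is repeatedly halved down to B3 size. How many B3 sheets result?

8

Each ISO step halves the sheet: 1 × B0 → 2 × B1 → 4 × B2 → 8 × B3
From B0 to B3 is 3 halving steps: 2^3 = 8.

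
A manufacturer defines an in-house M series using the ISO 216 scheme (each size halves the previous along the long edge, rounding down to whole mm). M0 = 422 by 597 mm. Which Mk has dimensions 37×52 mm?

M7

M0: 422 × 597 mm
M1: 298 × 422 mm
M2: 211 × 298 mm
M3: 149 × 211 mm
M4: 105 × 149 mm
M5: 74 × 105 mm
M6: 52 × 74 mm
M7: 37 × 52 mm
M8: 26 × 37 mm
→ matches M7.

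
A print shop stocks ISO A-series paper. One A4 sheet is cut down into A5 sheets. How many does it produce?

2

Each ISO step halves the sheet: 1 × A4 → 2 × A5
From A4 to A5 is 1 halving step: 2^1 = 2.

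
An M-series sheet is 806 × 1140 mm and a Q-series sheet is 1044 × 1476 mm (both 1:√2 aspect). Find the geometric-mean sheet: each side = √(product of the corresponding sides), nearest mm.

Short side: √(806 · 1044) = √841464 ≈ 917.3 → 917 mm
Long side: √(1140 · 1476) = √1682640 ≈ 1297.2 → 1297 mm

917 × 1297 mm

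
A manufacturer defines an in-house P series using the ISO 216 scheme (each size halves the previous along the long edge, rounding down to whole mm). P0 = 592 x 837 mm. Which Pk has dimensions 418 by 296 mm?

P2

P0: 592 × 837 mm
P1: 418 × 592 mm
P2: 296 × 418 mm
P3: 209 × 296 mm
→ matches P2.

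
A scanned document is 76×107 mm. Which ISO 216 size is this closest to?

Aspect ratio 107/76 ≈ 1.408 — close to the ISO √2 ≈ 1.414.
In the A-series (A0 area = 1 m²): A7 = 74 × 105 mm.
Off by 4 mm total — nearest standard size.

A7 (74 × 105 mm)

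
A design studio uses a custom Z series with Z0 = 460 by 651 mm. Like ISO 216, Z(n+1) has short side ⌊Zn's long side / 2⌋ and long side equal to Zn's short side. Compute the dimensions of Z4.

Z1 = 325 × 460 mm (from Z0 by 1 halving).
Z2: ⌊460/2⌋ × 325 = 230 × 325 mm
Z3: ⌊325/2⌋ × 230 = 162 × 230 mm
Z4: ⌊230/2⌋ × 162 = 115 × 162 mm

115 × 162 mm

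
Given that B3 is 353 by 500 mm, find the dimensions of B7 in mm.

B4: ⌊500/2⌋ × 353 = 250 × 353 mm
B5: ⌊353/2⌋ × 250 = 176 × 250 mm
B6: ⌊250/2⌋ × 176 = 125 × 176 mm
B7: ⌊176/2⌋ × 125 = 88 × 125 mm

88 × 125 mm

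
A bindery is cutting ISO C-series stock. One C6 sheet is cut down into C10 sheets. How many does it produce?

16

Each ISO step halves the sheet: 1 × C6 → 2 × C7 → 4 × C8 → 8 × C9 → …
From C6 to C10 is 4 halving steps: 2^4 = 16.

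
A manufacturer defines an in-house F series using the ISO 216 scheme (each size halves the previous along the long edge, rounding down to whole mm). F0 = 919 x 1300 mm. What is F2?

F1: ⌊1300/2⌋ × 919 = 650 × 919 mm
F2: ⌊919/2⌋ × 650 = 459 × 650 mm

459 × 650 mm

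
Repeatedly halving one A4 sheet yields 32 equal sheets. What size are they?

A9

32 = 2^5, so 5 halving steps.
A4 → A5 → … → A9 after 5 steps.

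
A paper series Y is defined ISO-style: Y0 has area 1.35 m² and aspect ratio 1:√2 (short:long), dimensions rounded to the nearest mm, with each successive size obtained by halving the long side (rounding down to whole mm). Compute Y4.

Let Y0's short side be w mm. w · w√2 = 1.35 m² = 1,350,000 mm², so w ≈ 977.0 mm and w√2 ≈ 1381.7 mm → Y0 = 977 × 1382 mm.
Y1: ⌊1382/2⌋ × 977 = 691 × 977 mm
Y2: ⌊977/2⌋ × 691 = 488 × 691 mm
Y3: ⌊691/2⌋ × 488 = 345 × 488 mm
Y4: ⌊488/2⌋ × 345 = 244 × 345 mm

244 × 345 mm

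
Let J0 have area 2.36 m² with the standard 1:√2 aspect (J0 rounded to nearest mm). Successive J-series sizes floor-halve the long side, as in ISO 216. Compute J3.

Let J0's short side be w mm. w · w√2 = 2.36 m² = 2,360,000 mm², so w ≈ 1291.8 mm and w√2 ≈ 1826.9 mm → J0 = 1292 × 1827 mm.
J1: ⌊1827/2⌋ × 1292 = 913 × 1292 mm
J2: ⌊1292/2⌋ × 913 = 646 × 913 mm
J3: ⌊913/2⌋ × 646 = 456 × 646 mm

456 × 646 mm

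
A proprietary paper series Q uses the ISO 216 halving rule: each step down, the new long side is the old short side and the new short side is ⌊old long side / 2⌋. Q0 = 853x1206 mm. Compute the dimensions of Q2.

426 × 603 mm

Q1: ⌊1206/2⌋ × 853 = 603 × 853 mm
Q2: ⌊853/2⌋ × 603 = 426 × 603 mm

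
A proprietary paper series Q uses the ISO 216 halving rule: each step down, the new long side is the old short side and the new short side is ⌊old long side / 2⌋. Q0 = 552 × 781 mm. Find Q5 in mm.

Q1: ⌊781/2⌋ × 552 = 390 × 552 mm
Q2: ⌊552/2⌋ × 390 = 276 × 390 mm
Q3: ⌊390/2⌋ × 276 = 195 × 276 mm
Q4: ⌊276/2⌋ × 195 = 138 × 195 mm
Q5: ⌊195/2⌋ × 138 = 97 × 138 mm

97 × 138 mm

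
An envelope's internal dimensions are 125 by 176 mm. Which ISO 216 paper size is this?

Aspect ratio 176/125 ≈ 1.408 — close to the ISO √2 ≈ 1.414.
In the B-series (B0 = 1000 × 1414 mm): B6 = 125 × 176 mm.

B6 (125 × 176 mm)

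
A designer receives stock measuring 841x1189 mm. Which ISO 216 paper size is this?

Aspect ratio 1189/841 ≈ 1.414 — close to the ISO √2 ≈ 1.414.
In the A-series (A0 area = 1 m²): A0 = 841 × 1189 mm.

A0 (841 × 1189 mm)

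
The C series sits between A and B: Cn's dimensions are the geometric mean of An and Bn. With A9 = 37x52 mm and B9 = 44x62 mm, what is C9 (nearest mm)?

40 × 57 mm

Short side: √(37 · 44) = √1628 ≈ 40.3 → 40 mm
Long side: √(52 · 62) = √3224 ≈ 56.8 → 57 mm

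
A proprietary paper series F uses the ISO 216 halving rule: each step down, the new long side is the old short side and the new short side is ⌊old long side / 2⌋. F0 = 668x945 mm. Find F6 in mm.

83 × 118 mm

F1: ⌊945/2⌋ × 668 = 472 × 668 mm
F2: ⌊668/2⌋ × 472 = 334 × 472 mm
F3: ⌊472/2⌋ × 334 = 236 × 334 mm
F4: ⌊334/2⌋ × 236 = 167 × 236 mm
F5: ⌊236/2⌋ × 167 = 118 × 167 mm
F6: ⌊167/2⌋ × 118 = 83 × 118 mm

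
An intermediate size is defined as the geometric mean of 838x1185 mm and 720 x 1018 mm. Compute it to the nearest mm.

Short side: √(838 · 720) = √603360 ≈ 776.8 → 777 mm
Long side: √(1185 · 1018) = √1206330 ≈ 1098.3 → 1098 mm

777 × 1098 mm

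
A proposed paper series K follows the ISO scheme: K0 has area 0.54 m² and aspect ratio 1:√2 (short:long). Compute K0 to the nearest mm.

Let the short side be w mm. Then w · w√2 = 0.54 m² = 540,000 mm².
w² = 540,000/√2, so w ≈ 617.9 mm; long side = w√2 ≈ 873.9 mm.

618 × 874 mm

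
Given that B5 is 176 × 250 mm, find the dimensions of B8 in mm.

62 × 88 mm

B6: ⌊250/2⌋ × 176 = 125 × 176 mm
B7: ⌊176/2⌋ × 125 = 88 × 125 mm
B8: ⌊125/2⌋ × 88 = 62 × 88 mm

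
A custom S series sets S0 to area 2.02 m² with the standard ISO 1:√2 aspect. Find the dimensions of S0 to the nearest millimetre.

1195 × 1690 mm

Let the short side be w mm. Then w · w√2 = 2.02 m² = 2,020,000 mm².
w² = 2,020,000/√2, so w ≈ 1195.1 mm; long side = w√2 ≈ 1690.2 mm.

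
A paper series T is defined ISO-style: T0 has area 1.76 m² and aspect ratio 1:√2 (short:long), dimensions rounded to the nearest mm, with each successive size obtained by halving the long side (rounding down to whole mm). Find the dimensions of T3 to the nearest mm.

394 × 558 mm

Let T0's short side be w mm. w · w√2 = 1.76 m² = 1,760,000 mm², so w ≈ 1115.6 mm and w√2 ≈ 1577.7 mm → T0 = 1116 × 1578 mm.
T1: ⌊1578/2⌋ × 1116 = 789 × 1116 mm
T2: ⌊1116/2⌋ × 789 = 558 × 789 mm
T3: ⌊789/2⌋ × 558 = 394 × 558 mm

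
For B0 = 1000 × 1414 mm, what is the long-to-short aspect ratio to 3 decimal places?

1414 / 1000 = 1.414
Matches √2 ≈ 1.414 — the ISO 216 defining ratio.

1.414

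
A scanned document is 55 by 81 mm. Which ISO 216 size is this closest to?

Aspect ratio 81/55 ≈ 1.473 (ISO target is √2 ≈ 1.414).
In the C-series (envelope sizes, between A and B): C8 = 57 × 81 mm.
Off by 2 mm total — nearest standard size.

C8 (57 × 81 mm)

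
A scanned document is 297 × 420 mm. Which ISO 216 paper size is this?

Aspect ratio 420/297 ≈ 1.414 — close to the ISO √2 ≈ 1.414.
In the A-series (A0 area = 1 m²): A3 = 297 × 420 mm.

A3 (297 × 420 mm)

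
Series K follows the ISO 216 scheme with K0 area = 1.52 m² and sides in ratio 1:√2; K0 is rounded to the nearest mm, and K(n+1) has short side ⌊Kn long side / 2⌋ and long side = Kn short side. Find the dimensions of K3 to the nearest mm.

366 × 518 mm

Let K0's short side be w mm. w · w√2 = 1.52 m² = 1,520,000 mm², so w ≈ 1036.7 mm and w√2 ≈ 1466.2 mm → K0 = 1037 × 1466 mm.
K1: ⌊1466/2⌋ × 1037 = 733 × 1037 mm
K2: ⌊1037/2⌋ × 733 = 518 × 733 mm
K3: ⌊733/2⌋ × 518 = 366 × 518 mm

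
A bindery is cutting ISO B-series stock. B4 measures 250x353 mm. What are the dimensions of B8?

B5: ⌊353/2⌋ × 250 = 176 × 250 mm
B6: ⌊250/2⌋ × 176 = 125 × 176 mm
B7: ⌊176/2⌋ × 125 = 88 × 125 mm
B8: ⌊125/2⌋ × 88 = 62 × 88 mm

62 × 88 mm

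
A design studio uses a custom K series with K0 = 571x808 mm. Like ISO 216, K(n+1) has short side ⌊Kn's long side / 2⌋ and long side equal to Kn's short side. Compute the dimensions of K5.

K1 = 404 × 571 mm (from K0 by 1 halving).
K2: ⌊571/2⌋ × 404 = 285 × 404 mm
K3: ⌊404/2⌋ × 285 = 202 × 285 mm
K4: ⌊285/2⌋ × 202 = 142 × 202 mm
K5: ⌊202/2⌋ × 142 = 101 × 142 mm

101 × 142 mm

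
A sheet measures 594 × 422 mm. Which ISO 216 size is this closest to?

Aspect ratio 594/422 ≈ 1.408 — close to the ISO √2 ≈ 1.414.
In the A-series (A0 area = 1 m²): A2 = 420 × 594 mm.
Off by 2 mm total — nearest standard size.

A2 (420 × 594 mm)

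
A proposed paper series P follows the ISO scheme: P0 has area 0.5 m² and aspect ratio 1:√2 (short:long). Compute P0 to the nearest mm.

Let the short side be w mm. Then w · w√2 = 0.5 m² = 500,000 mm².
w² = 500,000/√2, so w ≈ 594.6 mm; long side = w√2 ≈ 840.9 mm.

595 × 841 mm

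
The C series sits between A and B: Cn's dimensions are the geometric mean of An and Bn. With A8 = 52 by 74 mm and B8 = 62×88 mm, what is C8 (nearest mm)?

Short side: √(52 · 62) = √3224 ≈ 56.8 → 57 mm
Long side: √(74 · 88) = √6512 ≈ 80.7 → 81 mm

57 × 81 mm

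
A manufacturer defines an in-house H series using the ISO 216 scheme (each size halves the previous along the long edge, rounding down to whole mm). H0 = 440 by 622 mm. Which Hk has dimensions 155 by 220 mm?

H0: 440 × 622 mm
H1: 311 × 440 mm
H2: 220 × 311 mm
H3: 155 × 220 mm
H4: 110 × 155 mm
→ matches H3.

H3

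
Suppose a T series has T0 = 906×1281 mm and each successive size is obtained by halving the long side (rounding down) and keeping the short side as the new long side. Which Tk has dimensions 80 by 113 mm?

T0: 906 × 1281 mm
T1: 640 × 906 mm
T2: 453 × 640 mm
T3: 320 × 453 mm
T4: 226 × 320 mm
T5: 160 × 226 mm
T6: 113 × 160 mm
T7: 80 × 113 mm
T8: 56 × 80 mm
→ matches T7.

T7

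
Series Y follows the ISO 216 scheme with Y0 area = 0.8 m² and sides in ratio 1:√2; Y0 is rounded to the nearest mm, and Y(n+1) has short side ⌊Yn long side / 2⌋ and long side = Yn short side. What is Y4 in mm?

188 × 266 mm

Let Y0's short side be w mm. w · w√2 = 0.8 m² = 800,000 mm², so w ≈ 752.1 mm and w√2 ≈ 1063.7 mm → Y0 = 752 × 1064 mm.
Y1: ⌊1064/2⌋ × 752 = 532 × 752 mm
Y2: ⌊752/2⌋ × 532 = 376 × 532 mm
Y3: ⌊532/2⌋ × 376 = 266 × 376 mm
Y4: ⌊376/2⌋ × 266 = 188 × 266 mm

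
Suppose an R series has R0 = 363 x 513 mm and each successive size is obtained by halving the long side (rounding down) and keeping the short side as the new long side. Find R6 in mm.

R1: ⌊513/2⌋ × 363 = 256 × 363 mm
R2: ⌊363/2⌋ × 256 = 181 × 256 mm
R3: ⌊256/2⌋ × 181 = 128 × 181 mm
R4: ⌊181/2⌋ × 128 = 90 × 128 mm
R5: ⌊128/2⌋ × 90 = 64 × 90 mm
R6: ⌊90/2⌋ × 64 = 45 × 64 mm

45 × 64 mm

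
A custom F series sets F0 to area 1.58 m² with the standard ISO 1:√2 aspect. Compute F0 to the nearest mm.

1057 × 1495 mm

Let the short side be w mm. Then w · w√2 = 1.58 m² = 1,580,000 mm².
w² = 1,580,000/√2, so w ≈ 1057.0 mm; long side = w√2 ≈ 1494.8 mm.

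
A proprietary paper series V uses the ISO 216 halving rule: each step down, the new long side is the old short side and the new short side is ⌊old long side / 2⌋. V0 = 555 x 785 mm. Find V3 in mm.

196 × 277 mm

V1: ⌊785/2⌋ × 555 = 392 × 555 mm
V2: ⌊555/2⌋ × 392 = 277 × 392 mm
V3: ⌊392/2⌋ × 277 = 196 × 277 mm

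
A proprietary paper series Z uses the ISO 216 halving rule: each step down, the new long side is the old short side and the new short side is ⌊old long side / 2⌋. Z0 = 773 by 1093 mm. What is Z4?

193 × 273 mm

Z1: ⌊1093/2⌋ × 773 = 546 × 773 mm
Z2: ⌊773/2⌋ × 546 = 386 × 546 mm
Z3: ⌊546/2⌋ × 386 = 273 × 386 mm
Z4: ⌊386/2⌋ × 273 = 193 × 273 mm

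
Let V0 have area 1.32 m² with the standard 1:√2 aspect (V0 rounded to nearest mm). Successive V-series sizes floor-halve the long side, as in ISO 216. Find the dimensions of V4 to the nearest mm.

Let V0's short side be w mm. w · w√2 = 1.32 m² = 1,320,000 mm², so w ≈ 966.1 mm and w√2 ≈ 1366.3 mm → V0 = 966 × 1366 mm.
V1: ⌊1366/2⌋ × 966 = 683 × 966 mm
V2: ⌊966/2⌋ × 683 = 483 × 683 mm
V3: ⌊683/2⌋ × 483 = 341 × 483 mm
V4: ⌊483/2⌋ × 341 = 241 × 341 mm

241 × 341 mm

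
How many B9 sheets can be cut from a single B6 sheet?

B6 = 125 × 176 mm; B9 = 44 × 62 mm.
Each halving step doubles the count; 3 steps from B6 to B9.
2^3 = 8.

8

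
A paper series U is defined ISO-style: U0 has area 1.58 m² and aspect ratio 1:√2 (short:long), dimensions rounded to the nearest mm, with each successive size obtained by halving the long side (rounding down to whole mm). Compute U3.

Let U0's short side be w mm. w · w√2 = 1.58 m² = 1,580,000 mm², so w ≈ 1057.0 mm and w√2 ≈ 1494.8 mm → U0 = 1057 × 1495 mm.
U1: ⌊1495/2⌋ × 1057 = 747 × 1057 mm
U2: ⌊1057/2⌋ × 747 = 528 × 747 mm
U3: ⌊747/2⌋ × 528 = 373 × 528 mm

373 × 528 mm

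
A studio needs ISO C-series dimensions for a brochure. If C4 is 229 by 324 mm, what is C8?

57 × 81 mm

C5: ⌊324/2⌋ × 229 = 162 × 229 mm
C6: ⌊229/2⌋ × 162 = 114 × 162 mm
C7: ⌊162/2⌋ × 114 = 81 × 114 mm
C8: ⌊114/2⌋ × 81 = 57 × 81 mm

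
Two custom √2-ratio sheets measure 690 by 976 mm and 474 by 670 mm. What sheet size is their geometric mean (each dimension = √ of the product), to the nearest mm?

Short side: √(690 · 474) = √327060 ≈ 571.9 → 572 mm
Long side: √(976 · 670) = √653920 ≈ 808.7 → 809 mm

572 × 809 mm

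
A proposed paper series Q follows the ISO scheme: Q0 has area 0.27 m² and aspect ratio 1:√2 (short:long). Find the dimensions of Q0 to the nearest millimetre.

437 × 618 mm

Let the short side be w mm. Then w · w√2 = 0.27 m² = 270,000 mm².
w² = 270,000/√2, so w ≈ 436.9 mm; long side = w√2 ≈ 617.9 mm.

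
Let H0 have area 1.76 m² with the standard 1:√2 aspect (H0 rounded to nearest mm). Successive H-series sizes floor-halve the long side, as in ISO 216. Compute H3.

394 × 558 mm

Let H0's short side be w mm. w · w√2 = 1.76 m² = 1,760,000 mm², so w ≈ 1115.6 mm and w√2 ≈ 1577.7 mm → H0 = 1116 × 1578 mm.
H1: ⌊1578/2⌋ × 1116 = 789 × 1116 mm
H2: ⌊1116/2⌋ × 789 = 558 × 789 mm
H3: ⌊789/2⌋ × 558 = 394 × 558 mm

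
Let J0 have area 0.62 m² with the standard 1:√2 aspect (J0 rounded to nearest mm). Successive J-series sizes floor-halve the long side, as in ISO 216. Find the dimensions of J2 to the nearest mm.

331 × 468 mm

Let J0's short side be w mm. w · w√2 = 0.62 m² = 620,000 mm², so w ≈ 662.1 mm and w√2 ≈ 936.4 mm → J0 = 662 × 936 mm.
J1: ⌊936/2⌋ × 662 = 468 × 662 mm
J2: ⌊662/2⌋ × 468 = 331 × 468 mm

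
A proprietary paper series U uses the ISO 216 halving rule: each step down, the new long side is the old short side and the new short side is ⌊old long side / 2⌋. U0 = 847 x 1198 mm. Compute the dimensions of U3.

299 × 423 mm

U1: ⌊1198/2⌋ × 847 = 599 × 847 mm
U2: ⌊847/2⌋ × 599 = 423 × 599 mm
U3: ⌊599/2⌋ × 423 = 299 × 423 mm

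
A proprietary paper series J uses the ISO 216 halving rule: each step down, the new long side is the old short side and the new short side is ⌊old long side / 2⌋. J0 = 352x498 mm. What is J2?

J1: ⌊498/2⌋ × 352 = 249 × 352 mm
J2: ⌊352/2⌋ × 249 = 176 × 249 mm

176 × 249 mm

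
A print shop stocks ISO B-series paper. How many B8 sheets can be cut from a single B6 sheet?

B6 = 125 × 176 mm; B8 = 62 × 88 mm.
Each halving step doubles the count; 2 steps from B6 to B8.
2^2 = 4.

4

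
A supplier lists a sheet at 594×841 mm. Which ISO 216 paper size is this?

A1 (594 × 841 mm)

Aspect ratio 841/594 ≈ 1.416 — close to the ISO √2 ≈ 1.414.
In the A-series (A0 area = 1 m²): A1 = 594 × 841 mm.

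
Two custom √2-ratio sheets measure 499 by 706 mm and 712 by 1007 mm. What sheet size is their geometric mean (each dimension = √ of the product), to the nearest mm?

596 × 843 mm

Short side: √(499 · 712) = √355288 ≈ 596.1 → 596 mm
Long side: √(706 · 1007) = √710942 ≈ 843.2 → 843 mm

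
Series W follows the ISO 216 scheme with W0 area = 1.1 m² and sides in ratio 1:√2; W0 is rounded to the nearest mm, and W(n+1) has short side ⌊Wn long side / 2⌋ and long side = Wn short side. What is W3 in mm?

311 × 441 mm

Let W0's short side be w mm. w · w√2 = 1.1 m² = 1,100,000 mm², so w ≈ 881.9 mm and w√2 ≈ 1247.3 mm → W0 = 882 × 1247 mm.
W1: ⌊1247/2⌋ × 882 = 623 × 882 mm
W2: ⌊882/2⌋ × 623 = 441 × 623 mm
W3: ⌊623/2⌋ × 441 = 311 × 441 mm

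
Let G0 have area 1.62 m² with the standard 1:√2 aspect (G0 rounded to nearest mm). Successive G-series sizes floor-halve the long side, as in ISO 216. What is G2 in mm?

Let G0's short side be w mm. w · w√2 = 1.62 m² = 1,620,000 mm², so w ≈ 1070.3 mm and w√2 ≈ 1513.6 mm → G0 = 1070 × 1514 mm.
G1: ⌊1514/2⌋ × 1070 = 757 × 1070 mm
G2: ⌊1070/2⌋ × 757 = 535 × 757 mm

535 × 757 mm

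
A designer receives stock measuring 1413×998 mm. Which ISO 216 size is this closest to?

Aspect ratio 1413/998 ≈ 1.416 — close to the ISO √2 ≈ 1.414.
In the B-series (B0 = 1000 × 1414 mm): B0 = 1000 × 1414 mm.
Off by 3 mm total — nearest standard size.

B0 (1000 × 1414 mm)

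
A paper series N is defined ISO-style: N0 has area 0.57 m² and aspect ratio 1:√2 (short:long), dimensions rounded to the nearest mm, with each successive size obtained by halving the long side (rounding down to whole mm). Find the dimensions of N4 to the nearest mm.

158 × 224 mm

Let N0's short side be w mm. w · w√2 = 0.57 m² = 570,000 mm², so w ≈ 634.9 mm and w√2 ≈ 897.8 mm → N0 = 635 × 898 mm.
N1: ⌊898/2⌋ × 635 = 449 × 635 mm
N2: ⌊635/2⌋ × 449 = 317 × 449 mm
N3: ⌊449/2⌋ × 317 = 224 × 317 mm
N4: ⌊317/2⌋ × 224 = 158 × 224 mm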